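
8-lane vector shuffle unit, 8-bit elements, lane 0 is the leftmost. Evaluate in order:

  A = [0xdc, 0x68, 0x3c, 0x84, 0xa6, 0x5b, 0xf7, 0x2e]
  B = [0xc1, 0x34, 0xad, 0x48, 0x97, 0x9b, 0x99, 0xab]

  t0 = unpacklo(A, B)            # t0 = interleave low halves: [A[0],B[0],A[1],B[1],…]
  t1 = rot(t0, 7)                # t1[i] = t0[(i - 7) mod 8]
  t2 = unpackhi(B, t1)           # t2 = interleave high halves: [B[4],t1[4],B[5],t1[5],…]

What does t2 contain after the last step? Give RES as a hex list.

  t0: dc c1 68 34 3c ad 84 48
  t1: c1 68 34 3c ad 84 48 dc
  t2: 97 ad 9b 84 99 48 ab dc

RES = [0x97, 0xad, 0x9b, 0x84, 0x99, 0x48, 0xab, 0xdc]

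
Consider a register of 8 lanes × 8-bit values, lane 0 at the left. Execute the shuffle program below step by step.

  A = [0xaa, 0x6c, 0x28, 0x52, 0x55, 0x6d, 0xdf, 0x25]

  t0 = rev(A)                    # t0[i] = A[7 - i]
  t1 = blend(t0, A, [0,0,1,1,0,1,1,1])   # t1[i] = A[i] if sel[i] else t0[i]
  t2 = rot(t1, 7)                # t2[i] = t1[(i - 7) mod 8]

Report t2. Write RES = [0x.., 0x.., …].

  t0: 25 df 6d 55 52 28 6c aa
  t1: 25 df 28 52 52 6d df 25
  t2: df 28 52 52 6d df 25 25

RES = [ 0xdf  0x28  0x52  0x52  0x6d  0xdf  0x25  0x25 ]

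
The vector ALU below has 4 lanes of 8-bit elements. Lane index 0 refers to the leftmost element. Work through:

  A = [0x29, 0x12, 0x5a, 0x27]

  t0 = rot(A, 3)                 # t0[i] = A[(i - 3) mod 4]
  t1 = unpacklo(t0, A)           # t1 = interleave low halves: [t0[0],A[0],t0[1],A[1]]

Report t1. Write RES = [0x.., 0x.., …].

  t0: 12 5a 27 29
  t1: 12 29 5a 12

RES = [ 0x12  0x29  0x5a  0x12 ]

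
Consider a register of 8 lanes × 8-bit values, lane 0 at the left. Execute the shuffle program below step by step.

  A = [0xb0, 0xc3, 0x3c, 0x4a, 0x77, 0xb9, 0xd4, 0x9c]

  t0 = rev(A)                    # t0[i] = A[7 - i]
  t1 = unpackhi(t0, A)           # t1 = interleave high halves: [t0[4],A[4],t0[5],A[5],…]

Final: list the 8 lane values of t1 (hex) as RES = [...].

RES = [ 0x4a  0x77  0x3c  0xb9  0xc3  0xd4  0xb0  0x9c ]

t0 = [0x9c, 0xd4, 0xb9, 0x77, 0x4a, 0x3c, 0xc3, 0xb0]
t1 = [0x4a, 0x77, 0x3c, 0xb9, 0xc3, 0xd4, 0xb0, 0x9c]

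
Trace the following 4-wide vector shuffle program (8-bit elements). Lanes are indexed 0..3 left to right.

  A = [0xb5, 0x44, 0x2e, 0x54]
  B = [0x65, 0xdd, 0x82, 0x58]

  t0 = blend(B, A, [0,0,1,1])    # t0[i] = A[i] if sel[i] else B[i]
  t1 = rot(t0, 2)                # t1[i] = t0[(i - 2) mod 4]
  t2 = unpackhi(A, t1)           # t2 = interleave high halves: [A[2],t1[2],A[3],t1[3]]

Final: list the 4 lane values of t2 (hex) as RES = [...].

→ t0 |65|dd|2e|54|
→ t1 |2e|54|65|dd|
→ t2 |2e|65|54|dd|

RES = [0x2e, 0x65, 0x54, 0xdd]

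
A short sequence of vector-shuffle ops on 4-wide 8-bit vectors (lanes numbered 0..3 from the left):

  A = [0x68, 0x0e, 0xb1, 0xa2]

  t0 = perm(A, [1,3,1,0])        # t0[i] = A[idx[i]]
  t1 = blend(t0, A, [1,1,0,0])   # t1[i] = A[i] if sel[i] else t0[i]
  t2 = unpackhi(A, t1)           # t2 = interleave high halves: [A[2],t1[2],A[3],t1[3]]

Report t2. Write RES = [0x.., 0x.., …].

RES = [0xb1, 0x0e, 0xa2, 0x68]

  t0: 0e a2 0e 68
  t1: 68 0e 0e 68
  t2: b1 0e a2 68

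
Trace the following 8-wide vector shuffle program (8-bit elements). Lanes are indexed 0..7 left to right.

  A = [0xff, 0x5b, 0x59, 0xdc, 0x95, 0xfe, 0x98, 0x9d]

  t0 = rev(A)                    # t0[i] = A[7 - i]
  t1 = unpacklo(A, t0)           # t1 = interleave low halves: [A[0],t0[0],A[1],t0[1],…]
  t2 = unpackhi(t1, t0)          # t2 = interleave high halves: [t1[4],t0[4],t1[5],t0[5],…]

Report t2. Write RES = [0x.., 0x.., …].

RES = [0x59, 0xdc, 0xfe, 0x59, 0xdc, 0x5b, 0x95, 0xff]

t0 = [0x9d, 0x98, 0xfe, 0x95, 0xdc, 0x59, 0x5b, 0xff]
t1 = [0xff, 0x9d, 0x5b, 0x98, 0x59, 0xfe, 0xdc, 0x95]
t2 = [0x59, 0xdc, 0xfe, 0x59, 0xdc, 0x5b, 0x95, 0xff]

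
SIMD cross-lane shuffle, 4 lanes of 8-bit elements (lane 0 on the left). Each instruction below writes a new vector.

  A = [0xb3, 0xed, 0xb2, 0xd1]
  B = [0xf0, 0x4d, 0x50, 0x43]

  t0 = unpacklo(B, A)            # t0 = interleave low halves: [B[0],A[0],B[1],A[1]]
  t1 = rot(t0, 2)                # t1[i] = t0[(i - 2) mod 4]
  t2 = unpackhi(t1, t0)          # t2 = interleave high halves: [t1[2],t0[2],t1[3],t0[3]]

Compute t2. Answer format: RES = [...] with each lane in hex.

t0 = [0xf0, 0xb3, 0x4d, 0xed]
t1 = [0x4d, 0xed, 0xf0, 0xb3]
t2 = [0xf0, 0x4d, 0xb3, 0xed]

RES = [0xf0, 0x4d, 0xb3, 0xed]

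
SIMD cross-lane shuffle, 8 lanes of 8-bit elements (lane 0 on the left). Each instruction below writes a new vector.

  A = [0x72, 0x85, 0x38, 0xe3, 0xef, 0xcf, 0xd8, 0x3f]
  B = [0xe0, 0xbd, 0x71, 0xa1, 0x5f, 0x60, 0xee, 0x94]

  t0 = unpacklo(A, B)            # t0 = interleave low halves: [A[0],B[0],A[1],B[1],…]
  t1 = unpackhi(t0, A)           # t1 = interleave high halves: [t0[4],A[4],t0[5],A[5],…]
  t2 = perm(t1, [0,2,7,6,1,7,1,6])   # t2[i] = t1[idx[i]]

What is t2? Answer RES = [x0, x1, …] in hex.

  t0: 72 e0 85 bd 38 71 e3 a1
  t1: 38 ef 71 cf e3 d8 a1 3f
  t2: 38 71 3f a1 ef 3f ef a1

RES = [0x38, 0x71, 0x3f, 0xa1, 0xef, 0x3f, 0xef, 0xa1]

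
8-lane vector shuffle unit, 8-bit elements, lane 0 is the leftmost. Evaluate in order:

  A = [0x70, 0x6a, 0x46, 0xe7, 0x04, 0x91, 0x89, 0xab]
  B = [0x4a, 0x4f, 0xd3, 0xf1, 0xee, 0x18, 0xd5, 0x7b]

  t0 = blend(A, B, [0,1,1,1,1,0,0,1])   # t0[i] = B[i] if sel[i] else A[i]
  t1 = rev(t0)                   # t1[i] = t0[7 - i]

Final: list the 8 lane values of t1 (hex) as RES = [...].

RES = [0x7b, 0x89, 0x91, 0xee, 0xf1, 0xd3, 0x4f, 0x70]

t0 = [0x70, 0x4f, 0xd3, 0xf1, 0xee, 0x91, 0x89, 0x7b]
t1 = [0x7b, 0x89, 0x91, 0xee, 0xf1, 0xd3, 0x4f, 0x70]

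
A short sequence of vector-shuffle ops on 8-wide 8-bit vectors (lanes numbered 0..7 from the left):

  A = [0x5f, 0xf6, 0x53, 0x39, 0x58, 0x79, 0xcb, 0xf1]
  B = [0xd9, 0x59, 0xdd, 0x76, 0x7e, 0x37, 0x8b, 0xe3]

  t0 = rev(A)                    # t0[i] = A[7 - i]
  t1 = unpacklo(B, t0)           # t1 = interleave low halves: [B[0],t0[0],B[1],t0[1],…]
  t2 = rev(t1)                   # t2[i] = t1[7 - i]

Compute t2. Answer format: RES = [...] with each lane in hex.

RES = [0x58, 0x76, 0x79, 0xdd, 0xcb, 0x59, 0xf1, 0xd9]

t0 = [0xf1, 0xcb, 0x79, 0x58, 0x39, 0x53, 0xf6, 0x5f]
t1 = [0xd9, 0xf1, 0x59, 0xcb, 0xdd, 0x79, 0x76, 0x58]
t2 = [0x58, 0x76, 0x79, 0xdd, 0xcb, 0x59, 0xf1, 0xd9]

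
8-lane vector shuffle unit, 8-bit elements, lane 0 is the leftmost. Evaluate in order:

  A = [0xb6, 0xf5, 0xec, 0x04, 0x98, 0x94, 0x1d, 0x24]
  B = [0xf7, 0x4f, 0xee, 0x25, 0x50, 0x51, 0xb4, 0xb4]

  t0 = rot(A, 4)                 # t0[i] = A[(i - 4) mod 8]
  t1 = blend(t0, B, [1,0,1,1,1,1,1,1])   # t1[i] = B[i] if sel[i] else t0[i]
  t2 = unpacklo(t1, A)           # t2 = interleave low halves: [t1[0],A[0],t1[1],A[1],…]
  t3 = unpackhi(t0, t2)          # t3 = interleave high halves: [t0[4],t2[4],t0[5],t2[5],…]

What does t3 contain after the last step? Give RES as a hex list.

RES = [ 0xb6  0xee  0xf5  0xec  0xec  0x25  0x04  0x04 ]

t0 = [0x98, 0x94, 0x1d, 0x24, 0xb6, 0xf5, 0xec, 0x04]
t1 = [0xf7, 0x94, 0xee, 0x25, 0x50, 0x51, 0xb4, 0xb4]
t2 = [0xf7, 0xb6, 0x94, 0xf5, 0xee, 0xec, 0x25, 0x04]
t3 = [0xb6, 0xee, 0xf5, 0xec, 0xec, 0x25, 0x04, 0x04]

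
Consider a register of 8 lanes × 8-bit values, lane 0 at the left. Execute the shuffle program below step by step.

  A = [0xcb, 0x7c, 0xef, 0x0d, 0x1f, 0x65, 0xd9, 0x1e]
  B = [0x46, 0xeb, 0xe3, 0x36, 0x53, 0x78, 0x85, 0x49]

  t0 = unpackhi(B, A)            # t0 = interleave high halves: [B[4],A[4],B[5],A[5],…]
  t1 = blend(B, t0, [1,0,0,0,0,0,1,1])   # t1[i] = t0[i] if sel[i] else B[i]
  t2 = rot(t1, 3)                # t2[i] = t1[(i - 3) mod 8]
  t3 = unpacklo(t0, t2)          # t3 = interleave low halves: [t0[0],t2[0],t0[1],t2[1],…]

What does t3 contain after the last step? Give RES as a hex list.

RES = [ 0x53  0x78  0x1f  0x49  0x78  0x1e  0x65  0x53 ]

  t0: 53 1f 78 65 85 d9 49 1e
  t1: 53 eb e3 36 53 78 49 1e
  t2: 78 49 1e 53 eb e3 36 53
  t3: 53 78 1f 49 78 1e 65 53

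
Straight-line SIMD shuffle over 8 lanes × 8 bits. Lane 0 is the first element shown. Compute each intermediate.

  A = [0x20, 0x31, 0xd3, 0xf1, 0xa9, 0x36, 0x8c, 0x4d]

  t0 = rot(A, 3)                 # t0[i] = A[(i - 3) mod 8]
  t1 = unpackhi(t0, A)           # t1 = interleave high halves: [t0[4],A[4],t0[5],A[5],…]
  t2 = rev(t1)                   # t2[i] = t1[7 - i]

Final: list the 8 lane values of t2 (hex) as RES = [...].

→ t0 |36|8c|4d|20|31|d3|f1|a9|
→ t1 |31|a9|d3|36|f1|8c|a9|4d|
→ t2 |4d|a9|8c|f1|36|d3|a9|31|

RES = [ 0x4d  0xa9  0x8c  0xf1  0x36  0xd3  0xa9  0x31 ]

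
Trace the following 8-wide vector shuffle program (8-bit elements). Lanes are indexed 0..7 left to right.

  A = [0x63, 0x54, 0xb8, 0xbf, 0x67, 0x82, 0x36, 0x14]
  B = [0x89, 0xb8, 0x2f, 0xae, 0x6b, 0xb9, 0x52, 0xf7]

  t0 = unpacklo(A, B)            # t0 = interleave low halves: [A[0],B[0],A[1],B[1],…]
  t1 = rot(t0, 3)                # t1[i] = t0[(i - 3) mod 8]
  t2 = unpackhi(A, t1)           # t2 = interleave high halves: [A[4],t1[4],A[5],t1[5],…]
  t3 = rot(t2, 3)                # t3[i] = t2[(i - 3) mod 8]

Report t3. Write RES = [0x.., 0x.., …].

RES = [0xb8, 0x14, 0xb8, 0x67, 0x89, 0x82, 0x54, 0x36]

→ t0 |63|89|54|b8|b8|2f|bf|ae|
→ t1 |2f|bf|ae|63|89|54|b8|b8|
→ t2 |67|89|82|54|36|b8|14|b8|
→ t3 |b8|14|b8|67|89|82|54|36|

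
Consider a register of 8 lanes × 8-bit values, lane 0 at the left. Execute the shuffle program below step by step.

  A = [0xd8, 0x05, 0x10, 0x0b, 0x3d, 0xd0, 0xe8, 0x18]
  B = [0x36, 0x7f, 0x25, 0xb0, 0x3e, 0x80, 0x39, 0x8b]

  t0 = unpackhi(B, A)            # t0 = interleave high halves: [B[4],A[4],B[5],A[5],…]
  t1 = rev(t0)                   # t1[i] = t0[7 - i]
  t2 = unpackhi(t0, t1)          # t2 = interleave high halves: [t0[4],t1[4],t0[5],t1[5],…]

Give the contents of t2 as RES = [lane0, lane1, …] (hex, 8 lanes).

  t0: 3e 3d 80 d0 39 e8 8b 18
  t1: 18 8b e8 39 d0 80 3d 3e
  t2: 39 d0 e8 80 8b 3d 18 3e

RES = [0x39, 0xd0, 0xe8, 0x80, 0x8b, 0x3d, 0x18, 0x3e]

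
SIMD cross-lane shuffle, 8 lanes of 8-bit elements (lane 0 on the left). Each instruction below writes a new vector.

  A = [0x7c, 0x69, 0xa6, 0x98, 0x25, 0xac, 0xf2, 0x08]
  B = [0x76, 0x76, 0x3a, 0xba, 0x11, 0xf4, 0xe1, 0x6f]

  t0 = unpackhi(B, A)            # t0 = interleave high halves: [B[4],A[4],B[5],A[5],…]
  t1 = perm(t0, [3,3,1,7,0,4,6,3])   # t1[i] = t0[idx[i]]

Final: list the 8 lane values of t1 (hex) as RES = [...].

t0 = [0x11, 0x25, 0xf4, 0xac, 0xe1, 0xf2, 0x6f, 0x08]
t1 = [0xac, 0xac, 0x25, 0x08, 0x11, 0xe1, 0x6f, 0xac]

RES = [0xac, 0xac, 0x25, 0x08, 0x11, 0xe1, 0x6f, 0xac]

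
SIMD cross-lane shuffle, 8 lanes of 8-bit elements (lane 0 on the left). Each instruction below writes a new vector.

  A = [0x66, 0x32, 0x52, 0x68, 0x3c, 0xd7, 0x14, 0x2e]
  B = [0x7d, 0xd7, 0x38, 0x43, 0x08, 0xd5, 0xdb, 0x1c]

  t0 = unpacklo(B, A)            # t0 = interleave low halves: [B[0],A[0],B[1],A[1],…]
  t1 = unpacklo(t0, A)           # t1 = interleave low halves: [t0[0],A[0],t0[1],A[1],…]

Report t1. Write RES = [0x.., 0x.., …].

→ t0 |7d|66|d7|32|38|52|43|68|
→ t1 |7d|66|66|32|d7|52|32|68|

RES = [ 0x7d  0x66  0x66  0x32  0xd7  0x52  0x32  0x68 ]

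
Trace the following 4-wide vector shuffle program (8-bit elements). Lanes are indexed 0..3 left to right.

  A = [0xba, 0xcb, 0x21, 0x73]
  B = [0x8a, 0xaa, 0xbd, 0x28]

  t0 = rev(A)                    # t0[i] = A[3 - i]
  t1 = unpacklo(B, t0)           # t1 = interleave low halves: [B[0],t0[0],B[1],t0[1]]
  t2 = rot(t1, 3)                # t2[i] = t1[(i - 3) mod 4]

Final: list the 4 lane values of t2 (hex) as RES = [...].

t0 = [0x73, 0x21, 0xcb, 0xba]
t1 = [0x8a, 0x73, 0xaa, 0x21]
t2 = [0x73, 0xaa, 0x21, 0x8a]

RES = [ 0x73  0xaa  0x21  0x8a ]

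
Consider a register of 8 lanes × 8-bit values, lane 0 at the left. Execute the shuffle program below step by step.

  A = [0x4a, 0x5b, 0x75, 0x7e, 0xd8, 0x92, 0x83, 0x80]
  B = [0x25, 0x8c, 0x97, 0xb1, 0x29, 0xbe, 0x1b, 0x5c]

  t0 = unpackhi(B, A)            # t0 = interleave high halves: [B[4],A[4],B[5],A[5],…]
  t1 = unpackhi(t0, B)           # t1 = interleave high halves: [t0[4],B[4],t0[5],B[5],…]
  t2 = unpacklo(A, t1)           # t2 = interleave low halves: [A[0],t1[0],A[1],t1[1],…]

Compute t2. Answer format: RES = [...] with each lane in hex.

t0 = [0x29, 0xd8, 0xbe, 0x92, 0x1b, 0x83, 0x5c, 0x80]
t1 = [0x1b, 0x29, 0x83, 0xbe, 0x5c, 0x1b, 0x80, 0x5c]
t2 = [0x4a, 0x1b, 0x5b, 0x29, 0x75, 0x83, 0x7e, 0xbe]

RES = [ 0x4a  0x1b  0x5b  0x29  0x75  0x83  0x7e  0xbe ]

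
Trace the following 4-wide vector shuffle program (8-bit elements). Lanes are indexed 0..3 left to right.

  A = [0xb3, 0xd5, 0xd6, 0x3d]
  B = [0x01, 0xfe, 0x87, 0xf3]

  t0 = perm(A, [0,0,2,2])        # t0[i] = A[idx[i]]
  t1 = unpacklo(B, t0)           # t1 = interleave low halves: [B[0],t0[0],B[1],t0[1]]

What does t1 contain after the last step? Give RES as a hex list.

RES = [ 0x01  0xb3  0xfe  0xb3 ]

t0 = [0xb3, 0xb3, 0xd6, 0xd6]
t1 = [0x01, 0xb3, 0xfe, 0xb3]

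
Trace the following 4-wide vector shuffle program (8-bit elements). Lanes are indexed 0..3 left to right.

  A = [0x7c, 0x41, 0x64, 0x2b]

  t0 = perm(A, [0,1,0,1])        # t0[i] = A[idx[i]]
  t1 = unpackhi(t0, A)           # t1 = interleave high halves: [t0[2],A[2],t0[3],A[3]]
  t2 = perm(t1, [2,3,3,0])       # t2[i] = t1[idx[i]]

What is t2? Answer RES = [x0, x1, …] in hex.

RES = [ 0x41  0x2b  0x2b  0x7c ]

→ t0 |7c|41|7c|41|
→ t1 |7c|64|41|2b|
→ t2 |41|2b|2b|7c|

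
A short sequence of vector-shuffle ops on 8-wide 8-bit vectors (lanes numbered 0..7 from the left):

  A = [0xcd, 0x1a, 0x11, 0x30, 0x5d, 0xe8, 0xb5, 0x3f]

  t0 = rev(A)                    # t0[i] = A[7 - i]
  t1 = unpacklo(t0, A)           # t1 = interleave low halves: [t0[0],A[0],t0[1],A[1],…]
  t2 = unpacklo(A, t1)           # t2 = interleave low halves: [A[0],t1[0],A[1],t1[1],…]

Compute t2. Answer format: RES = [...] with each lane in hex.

  t0: 3f b5 e8 5d 30 11 1a cd
  t1: 3f cd b5 1a e8 11 5d 30
  t2: cd 3f 1a cd 11 b5 30 1a

RES = [ 0xcd  0x3f  0x1a  0xcd  0x11  0xb5  0x30  0x1a ]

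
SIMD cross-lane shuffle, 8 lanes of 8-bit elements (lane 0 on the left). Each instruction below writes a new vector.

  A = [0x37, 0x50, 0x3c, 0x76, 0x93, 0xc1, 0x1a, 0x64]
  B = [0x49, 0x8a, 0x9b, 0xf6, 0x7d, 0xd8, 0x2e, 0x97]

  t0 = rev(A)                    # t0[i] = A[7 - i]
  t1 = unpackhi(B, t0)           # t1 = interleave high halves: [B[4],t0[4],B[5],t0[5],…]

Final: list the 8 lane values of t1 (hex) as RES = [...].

t0 = [0x64, 0x1a, 0xc1, 0x93, 0x76, 0x3c, 0x50, 0x37]
t1 = [0x7d, 0x76, 0xd8, 0x3c, 0x2e, 0x50, 0x97, 0x37]

RES = [ 0x7d  0x76  0xd8  0x3c  0x2e  0x50  0x97  0x37 ]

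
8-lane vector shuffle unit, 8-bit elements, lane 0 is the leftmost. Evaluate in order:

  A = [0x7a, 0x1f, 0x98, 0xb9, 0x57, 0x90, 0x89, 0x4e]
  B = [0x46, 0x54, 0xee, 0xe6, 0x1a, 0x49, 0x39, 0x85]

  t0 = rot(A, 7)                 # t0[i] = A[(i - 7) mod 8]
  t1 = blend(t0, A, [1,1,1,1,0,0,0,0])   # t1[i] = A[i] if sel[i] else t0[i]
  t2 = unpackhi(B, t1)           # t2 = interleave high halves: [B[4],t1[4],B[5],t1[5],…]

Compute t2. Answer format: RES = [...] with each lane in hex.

  t0: 1f 98 b9 57 90 89 4e 7a
  t1: 7a 1f 98 b9 90 89 4e 7a
  t2: 1a 90 49 89 39 4e 85 7a

RES = [ 0x1a  0x90  0x49  0x89  0x39  0x4e  0x85  0x7a ]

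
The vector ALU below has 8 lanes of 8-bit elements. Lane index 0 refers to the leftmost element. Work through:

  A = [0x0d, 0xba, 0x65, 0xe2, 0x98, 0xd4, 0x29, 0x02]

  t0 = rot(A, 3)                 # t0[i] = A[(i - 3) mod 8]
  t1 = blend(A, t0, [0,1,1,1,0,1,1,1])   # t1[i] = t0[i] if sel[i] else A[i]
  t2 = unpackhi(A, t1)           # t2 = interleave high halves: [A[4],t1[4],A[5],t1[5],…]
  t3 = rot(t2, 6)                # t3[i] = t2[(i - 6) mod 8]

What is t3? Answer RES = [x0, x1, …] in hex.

RES = [0xd4, 0x65, 0x29, 0xe2, 0x02, 0x98, 0x98, 0x98]

  t0: d4 29 02 0d ba 65 e2 98
  t1: 0d 29 02 0d 98 65 e2 98
  t2: 98 98 d4 65 29 e2 02 98
  t3: d4 65 29 e2 02 98 98 98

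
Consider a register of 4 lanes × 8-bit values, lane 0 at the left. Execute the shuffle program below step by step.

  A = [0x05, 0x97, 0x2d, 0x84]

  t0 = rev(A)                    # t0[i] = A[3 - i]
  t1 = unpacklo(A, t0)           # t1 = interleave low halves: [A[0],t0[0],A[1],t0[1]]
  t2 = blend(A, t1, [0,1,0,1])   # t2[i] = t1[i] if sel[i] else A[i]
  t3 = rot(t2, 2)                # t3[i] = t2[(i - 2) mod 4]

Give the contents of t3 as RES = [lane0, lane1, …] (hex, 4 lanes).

t0 = [0x84, 0x2d, 0x97, 0x05]
t1 = [0x05, 0x84, 0x97, 0x2d]
t2 = [0x05, 0x84, 0x2d, 0x2d]
t3 = [0x2d, 0x2d, 0x05, 0x84]

RES = [ 0x2d  0x2d  0x05  0x84 ]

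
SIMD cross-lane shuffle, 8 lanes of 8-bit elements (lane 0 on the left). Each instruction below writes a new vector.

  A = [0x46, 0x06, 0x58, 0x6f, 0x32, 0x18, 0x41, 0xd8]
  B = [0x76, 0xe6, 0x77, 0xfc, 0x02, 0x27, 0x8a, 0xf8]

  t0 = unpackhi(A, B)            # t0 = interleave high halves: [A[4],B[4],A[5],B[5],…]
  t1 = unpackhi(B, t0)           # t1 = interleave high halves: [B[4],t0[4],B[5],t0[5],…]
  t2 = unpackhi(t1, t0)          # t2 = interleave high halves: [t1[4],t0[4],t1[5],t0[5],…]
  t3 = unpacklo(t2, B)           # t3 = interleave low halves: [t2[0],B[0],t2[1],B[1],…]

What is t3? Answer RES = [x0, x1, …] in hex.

  t0: 32 02 18 27 41 8a d8 f8
  t1: 02 41 27 8a 8a d8 f8 f8
  t2: 8a 41 d8 8a f8 d8 f8 f8
  t3: 8a 76 41 e6 d8 77 8a fc

RES = [ 0x8a  0x76  0x41  0xe6  0xd8  0x77  0x8a  0xfc ]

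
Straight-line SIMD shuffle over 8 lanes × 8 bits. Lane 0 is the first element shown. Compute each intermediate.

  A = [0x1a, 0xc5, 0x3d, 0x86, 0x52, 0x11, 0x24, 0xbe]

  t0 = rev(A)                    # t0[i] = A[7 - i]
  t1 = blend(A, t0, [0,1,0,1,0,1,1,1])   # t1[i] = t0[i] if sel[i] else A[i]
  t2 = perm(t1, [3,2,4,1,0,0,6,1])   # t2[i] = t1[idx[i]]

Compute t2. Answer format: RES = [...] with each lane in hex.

→ t0 |be|24|11|52|86|3d|c5|1a|
→ t1 |1a|24|3d|52|52|3d|c5|1a|
→ t2 |52|3d|52|24|1a|1a|c5|24|

RES = [ 0x52  0x3d  0x52  0x24  0x1a  0x1a  0xc5  0x24 ]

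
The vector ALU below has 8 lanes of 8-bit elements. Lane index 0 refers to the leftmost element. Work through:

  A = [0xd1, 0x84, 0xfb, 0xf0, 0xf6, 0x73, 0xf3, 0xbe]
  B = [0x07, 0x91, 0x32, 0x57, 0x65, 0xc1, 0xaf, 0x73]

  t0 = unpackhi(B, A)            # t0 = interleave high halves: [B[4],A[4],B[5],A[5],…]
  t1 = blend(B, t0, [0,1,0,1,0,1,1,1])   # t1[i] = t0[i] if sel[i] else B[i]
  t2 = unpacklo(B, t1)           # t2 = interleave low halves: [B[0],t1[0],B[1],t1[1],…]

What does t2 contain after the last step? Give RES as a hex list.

  t0: 65 f6 c1 73 af f3 73 be
  t1: 07 f6 32 73 65 f3 73 be
  t2: 07 07 91 f6 32 32 57 73

RES = [0x07, 0x07, 0x91, 0xf6, 0x32, 0x32, 0x57, 0x73]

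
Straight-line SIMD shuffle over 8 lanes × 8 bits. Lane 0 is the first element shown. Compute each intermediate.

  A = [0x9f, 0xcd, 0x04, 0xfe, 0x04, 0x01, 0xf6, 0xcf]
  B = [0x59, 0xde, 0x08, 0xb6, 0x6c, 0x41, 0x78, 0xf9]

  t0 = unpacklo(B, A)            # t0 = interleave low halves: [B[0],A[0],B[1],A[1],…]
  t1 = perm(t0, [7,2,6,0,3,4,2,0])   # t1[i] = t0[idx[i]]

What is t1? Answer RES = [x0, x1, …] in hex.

→ t0 |59|9f|de|cd|08|04|b6|fe|
→ t1 |fe|de|b6|59|cd|08|de|59|

RES = [0xfe, 0xde, 0xb6, 0x59, 0xcd, 0x08, 0xde, 0x59]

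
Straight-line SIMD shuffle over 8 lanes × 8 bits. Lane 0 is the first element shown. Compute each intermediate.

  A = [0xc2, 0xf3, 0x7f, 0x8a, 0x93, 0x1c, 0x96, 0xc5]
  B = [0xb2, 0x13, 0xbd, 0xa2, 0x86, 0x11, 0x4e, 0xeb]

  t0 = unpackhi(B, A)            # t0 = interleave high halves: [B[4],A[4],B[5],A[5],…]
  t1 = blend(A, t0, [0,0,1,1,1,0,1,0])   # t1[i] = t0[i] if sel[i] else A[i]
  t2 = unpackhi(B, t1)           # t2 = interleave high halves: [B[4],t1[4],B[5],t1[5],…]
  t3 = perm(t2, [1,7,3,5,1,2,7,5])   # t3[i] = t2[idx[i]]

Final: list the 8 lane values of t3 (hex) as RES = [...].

RES = [0x4e, 0xc5, 0x1c, 0xeb, 0x4e, 0x11, 0xc5, 0xeb]

t0 = [0x86, 0x93, 0x11, 0x1c, 0x4e, 0x96, 0xeb, 0xc5]
t1 = [0xc2, 0xf3, 0x11, 0x1c, 0x4e, 0x1c, 0xeb, 0xc5]
t2 = [0x86, 0x4e, 0x11, 0x1c, 0x4e, 0xeb, 0xeb, 0xc5]
t3 = [0x4e, 0xc5, 0x1c, 0xeb, 0x4e, 0x11, 0xc5, 0xeb]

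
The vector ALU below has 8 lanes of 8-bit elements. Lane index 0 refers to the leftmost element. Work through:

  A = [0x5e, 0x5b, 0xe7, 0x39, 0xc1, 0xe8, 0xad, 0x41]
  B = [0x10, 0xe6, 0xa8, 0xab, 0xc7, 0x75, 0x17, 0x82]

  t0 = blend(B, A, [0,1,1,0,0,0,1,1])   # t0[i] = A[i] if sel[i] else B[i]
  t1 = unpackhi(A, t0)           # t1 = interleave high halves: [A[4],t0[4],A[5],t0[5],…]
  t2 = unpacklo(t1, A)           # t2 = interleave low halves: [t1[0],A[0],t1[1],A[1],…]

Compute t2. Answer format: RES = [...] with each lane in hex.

RES = [ 0xc1  0x5e  0xc7  0x5b  0xe8  0xe7  0x75  0x39 ]

  t0: 10 5b e7 ab c7 75 ad 41
  t1: c1 c7 e8 75 ad ad 41 41
  t2: c1 5e c7 5b e8 e7 75 39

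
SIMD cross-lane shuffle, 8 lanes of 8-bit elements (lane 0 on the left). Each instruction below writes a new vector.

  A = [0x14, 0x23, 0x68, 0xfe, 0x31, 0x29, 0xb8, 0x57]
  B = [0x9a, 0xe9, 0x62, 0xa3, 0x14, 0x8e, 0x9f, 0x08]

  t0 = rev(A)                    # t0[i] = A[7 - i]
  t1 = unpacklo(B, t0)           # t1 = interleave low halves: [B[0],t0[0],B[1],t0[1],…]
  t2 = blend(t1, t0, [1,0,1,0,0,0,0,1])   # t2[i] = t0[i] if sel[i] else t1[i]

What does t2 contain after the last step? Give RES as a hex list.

RES = [ 0x57  0x57  0x29  0xb8  0x62  0x29  0xa3  0x14 ]

t0 = [0x57, 0xb8, 0x29, 0x31, 0xfe, 0x68, 0x23, 0x14]
t1 = [0x9a, 0x57, 0xe9, 0xb8, 0x62, 0x29, 0xa3, 0x31]
t2 = [0x57, 0x57, 0x29, 0xb8, 0x62, 0x29, 0xa3, 0x14]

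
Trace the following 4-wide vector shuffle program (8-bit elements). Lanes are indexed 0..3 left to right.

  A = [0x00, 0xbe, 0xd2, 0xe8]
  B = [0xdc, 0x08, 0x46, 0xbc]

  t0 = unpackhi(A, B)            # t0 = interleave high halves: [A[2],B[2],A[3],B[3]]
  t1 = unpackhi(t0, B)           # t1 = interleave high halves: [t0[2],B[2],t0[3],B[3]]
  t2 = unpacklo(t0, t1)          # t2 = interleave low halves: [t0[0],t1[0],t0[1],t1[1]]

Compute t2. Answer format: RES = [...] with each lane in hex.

RES = [0xd2, 0xe8, 0x46, 0x46]

→ t0 |d2|46|e8|bc|
→ t1 |e8|46|bc|bc|
→ t2 |d2|e8|46|46|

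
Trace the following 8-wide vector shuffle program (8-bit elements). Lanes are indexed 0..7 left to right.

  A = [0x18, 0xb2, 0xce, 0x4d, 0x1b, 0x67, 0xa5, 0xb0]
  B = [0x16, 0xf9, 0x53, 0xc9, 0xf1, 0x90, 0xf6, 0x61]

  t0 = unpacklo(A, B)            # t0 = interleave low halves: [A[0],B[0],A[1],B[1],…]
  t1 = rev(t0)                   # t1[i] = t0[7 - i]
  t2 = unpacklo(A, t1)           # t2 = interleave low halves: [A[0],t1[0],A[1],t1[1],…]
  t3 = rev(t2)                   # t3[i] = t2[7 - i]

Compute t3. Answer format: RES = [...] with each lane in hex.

RES = [0xce, 0x4d, 0x53, 0xce, 0x4d, 0xb2, 0xc9, 0x18]

t0 = [0x18, 0x16, 0xb2, 0xf9, 0xce, 0x53, 0x4d, 0xc9]
t1 = [0xc9, 0x4d, 0x53, 0xce, 0xf9, 0xb2, 0x16, 0x18]
t2 = [0x18, 0xc9, 0xb2, 0x4d, 0xce, 0x53, 0x4d, 0xce]
t3 = [0xce, 0x4d, 0x53, 0xce, 0x4d, 0xb2, 0xc9, 0x18]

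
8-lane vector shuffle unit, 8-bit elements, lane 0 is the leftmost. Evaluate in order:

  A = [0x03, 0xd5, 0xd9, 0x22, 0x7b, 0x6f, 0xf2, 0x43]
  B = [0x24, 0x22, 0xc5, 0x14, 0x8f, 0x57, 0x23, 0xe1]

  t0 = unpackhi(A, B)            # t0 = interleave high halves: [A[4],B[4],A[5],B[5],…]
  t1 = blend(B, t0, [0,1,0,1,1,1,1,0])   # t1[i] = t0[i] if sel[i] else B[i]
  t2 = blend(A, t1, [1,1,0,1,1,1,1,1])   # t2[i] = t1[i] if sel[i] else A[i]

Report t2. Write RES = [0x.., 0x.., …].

RES = [ 0x24  0x8f  0xd9  0x57  0xf2  0x23  0x43  0xe1 ]

t0 = [0x7b, 0x8f, 0x6f, 0x57, 0xf2, 0x23, 0x43, 0xe1]
t1 = [0x24, 0x8f, 0xc5, 0x57, 0xf2, 0x23, 0x43, 0xe1]
t2 = [0x24, 0x8f, 0xd9, 0x57, 0xf2, 0x23, 0x43, 0xe1]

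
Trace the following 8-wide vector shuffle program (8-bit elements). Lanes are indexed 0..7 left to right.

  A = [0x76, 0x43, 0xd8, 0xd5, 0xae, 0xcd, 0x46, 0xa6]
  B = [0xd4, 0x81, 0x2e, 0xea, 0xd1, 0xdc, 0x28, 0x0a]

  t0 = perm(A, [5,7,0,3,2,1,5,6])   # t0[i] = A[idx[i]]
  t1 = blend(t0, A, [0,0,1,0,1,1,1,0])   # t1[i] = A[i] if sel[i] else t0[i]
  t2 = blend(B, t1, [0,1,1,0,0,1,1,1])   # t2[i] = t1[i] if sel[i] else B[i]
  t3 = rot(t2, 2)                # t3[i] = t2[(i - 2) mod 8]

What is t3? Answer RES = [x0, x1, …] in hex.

  t0: cd a6 76 d5 d8 43 cd 46
  t1: cd a6 d8 d5 ae cd 46 46
  t2: d4 a6 d8 ea d1 cd 46 46
  t3: 46 46 d4 a6 d8 ea d1 cd

RES = [ 0x46  0x46  0xd4  0xa6  0xd8  0xea  0xd1  0xcd ]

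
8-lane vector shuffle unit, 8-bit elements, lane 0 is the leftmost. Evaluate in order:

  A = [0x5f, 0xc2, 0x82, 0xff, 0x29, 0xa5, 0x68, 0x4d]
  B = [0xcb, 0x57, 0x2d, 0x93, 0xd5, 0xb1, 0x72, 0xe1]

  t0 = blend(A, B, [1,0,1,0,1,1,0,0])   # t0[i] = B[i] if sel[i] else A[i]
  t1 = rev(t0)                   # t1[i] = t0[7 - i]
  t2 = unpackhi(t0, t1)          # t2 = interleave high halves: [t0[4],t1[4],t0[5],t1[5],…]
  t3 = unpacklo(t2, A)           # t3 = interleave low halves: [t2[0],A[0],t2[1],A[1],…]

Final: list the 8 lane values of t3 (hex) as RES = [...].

RES = [ 0xd5  0x5f  0xff  0xc2  0xb1  0x82  0x2d  0xff ]

t0 = [0xcb, 0xc2, 0x2d, 0xff, 0xd5, 0xb1, 0x68, 0x4d]
t1 = [0x4d, 0x68, 0xb1, 0xd5, 0xff, 0x2d, 0xc2, 0xcb]
t2 = [0xd5, 0xff, 0xb1, 0x2d, 0x68, 0xc2, 0x4d, 0xcb]
t3 = [0xd5, 0x5f, 0xff, 0xc2, 0xb1, 0x82, 0x2d, 0xff]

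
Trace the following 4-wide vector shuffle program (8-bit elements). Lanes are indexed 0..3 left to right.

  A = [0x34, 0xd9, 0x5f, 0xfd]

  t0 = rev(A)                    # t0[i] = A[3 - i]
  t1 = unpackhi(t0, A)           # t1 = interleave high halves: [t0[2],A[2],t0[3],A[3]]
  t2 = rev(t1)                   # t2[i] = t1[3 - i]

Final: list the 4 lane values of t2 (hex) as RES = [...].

  t0: fd 5f d9 34
  t1: d9 5f 34 fd
  t2: fd 34 5f d9

RES = [ 0xfd  0x34  0x5f  0xd9 ]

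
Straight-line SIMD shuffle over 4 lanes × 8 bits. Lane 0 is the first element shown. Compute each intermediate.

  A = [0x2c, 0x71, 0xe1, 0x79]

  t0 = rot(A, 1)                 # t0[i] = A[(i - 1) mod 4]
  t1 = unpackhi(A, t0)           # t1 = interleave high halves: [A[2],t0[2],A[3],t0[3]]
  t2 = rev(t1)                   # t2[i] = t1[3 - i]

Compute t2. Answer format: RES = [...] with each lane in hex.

RES = [ 0xe1  0x79  0x71  0xe1 ]

→ t0 |79|2c|71|e1|
→ t1 |e1|71|79|e1|
→ t2 |e1|79|71|e1|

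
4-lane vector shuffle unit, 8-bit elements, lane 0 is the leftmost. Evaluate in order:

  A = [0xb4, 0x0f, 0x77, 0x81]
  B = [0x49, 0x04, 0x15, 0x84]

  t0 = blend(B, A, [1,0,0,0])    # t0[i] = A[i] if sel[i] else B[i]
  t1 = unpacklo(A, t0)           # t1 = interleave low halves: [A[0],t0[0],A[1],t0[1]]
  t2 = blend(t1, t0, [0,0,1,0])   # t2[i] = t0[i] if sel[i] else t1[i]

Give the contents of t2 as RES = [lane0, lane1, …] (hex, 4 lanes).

t0 = [0xb4, 0x04, 0x15, 0x84]
t1 = [0xb4, 0xb4, 0x0f, 0x04]
t2 = [0xb4, 0xb4, 0x15, 0x04]

RES = [ 0xb4  0xb4  0x15  0x04 ]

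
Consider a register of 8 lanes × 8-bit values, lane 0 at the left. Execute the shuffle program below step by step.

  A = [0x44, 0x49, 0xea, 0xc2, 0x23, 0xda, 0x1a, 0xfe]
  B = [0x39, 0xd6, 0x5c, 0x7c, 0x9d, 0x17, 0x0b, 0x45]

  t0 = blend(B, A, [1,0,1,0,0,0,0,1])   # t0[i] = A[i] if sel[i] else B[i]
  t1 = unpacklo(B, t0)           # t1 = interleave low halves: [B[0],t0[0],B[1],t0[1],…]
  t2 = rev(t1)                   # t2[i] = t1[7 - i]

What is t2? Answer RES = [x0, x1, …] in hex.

→ t0 |44|d6|ea|7c|9d|17|0b|fe|
→ t1 |39|44|d6|d6|5c|ea|7c|7c|
→ t2 |7c|7c|ea|5c|d6|d6|44|39|

RES = [0x7c, 0x7c, 0xea, 0x5c, 0xd6, 0xd6, 0x44, 0x39]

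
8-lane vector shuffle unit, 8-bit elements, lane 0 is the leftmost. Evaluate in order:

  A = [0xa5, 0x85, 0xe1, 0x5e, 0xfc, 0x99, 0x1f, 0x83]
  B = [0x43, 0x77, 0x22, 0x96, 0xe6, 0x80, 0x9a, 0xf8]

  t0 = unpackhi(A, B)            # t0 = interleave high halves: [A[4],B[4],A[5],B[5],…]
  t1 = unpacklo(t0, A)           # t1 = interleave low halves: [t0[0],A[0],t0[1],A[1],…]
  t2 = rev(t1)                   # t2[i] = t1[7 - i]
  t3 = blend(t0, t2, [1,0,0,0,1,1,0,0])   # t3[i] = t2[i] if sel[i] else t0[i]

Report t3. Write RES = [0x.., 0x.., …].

RES = [ 0x5e  0xe6  0x99  0x80  0x85  0xe6  0x83  0xf8 ]

t0 = [0xfc, 0xe6, 0x99, 0x80, 0x1f, 0x9a, 0x83, 0xf8]
t1 = [0xfc, 0xa5, 0xe6, 0x85, 0x99, 0xe1, 0x80, 0x5e]
t2 = [0x5e, 0x80, 0xe1, 0x99, 0x85, 0xe6, 0xa5, 0xfc]
t3 = [0x5e, 0xe6, 0x99, 0x80, 0x85, 0xe6, 0x83, 0xf8]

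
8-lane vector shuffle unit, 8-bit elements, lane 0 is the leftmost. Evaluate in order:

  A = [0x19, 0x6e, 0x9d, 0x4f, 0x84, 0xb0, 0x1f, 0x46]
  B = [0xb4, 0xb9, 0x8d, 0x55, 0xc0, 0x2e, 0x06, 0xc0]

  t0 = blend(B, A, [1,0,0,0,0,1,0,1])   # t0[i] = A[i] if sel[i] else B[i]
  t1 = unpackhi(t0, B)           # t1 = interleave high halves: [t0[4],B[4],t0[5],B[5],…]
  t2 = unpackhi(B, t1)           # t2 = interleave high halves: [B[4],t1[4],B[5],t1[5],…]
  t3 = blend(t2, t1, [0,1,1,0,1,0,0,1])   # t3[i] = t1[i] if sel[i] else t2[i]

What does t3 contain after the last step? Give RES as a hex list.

  t0: 19 b9 8d 55 c0 b0 06 46
  t1: c0 c0 b0 2e 06 06 46 c0
  t2: c0 06 2e 06 06 46 c0 c0
  t3: c0 c0 b0 06 06 46 c0 c0

RES = [0xc0, 0xc0, 0xb0, 0x06, 0x06, 0x46, 0xc0, 0xc0]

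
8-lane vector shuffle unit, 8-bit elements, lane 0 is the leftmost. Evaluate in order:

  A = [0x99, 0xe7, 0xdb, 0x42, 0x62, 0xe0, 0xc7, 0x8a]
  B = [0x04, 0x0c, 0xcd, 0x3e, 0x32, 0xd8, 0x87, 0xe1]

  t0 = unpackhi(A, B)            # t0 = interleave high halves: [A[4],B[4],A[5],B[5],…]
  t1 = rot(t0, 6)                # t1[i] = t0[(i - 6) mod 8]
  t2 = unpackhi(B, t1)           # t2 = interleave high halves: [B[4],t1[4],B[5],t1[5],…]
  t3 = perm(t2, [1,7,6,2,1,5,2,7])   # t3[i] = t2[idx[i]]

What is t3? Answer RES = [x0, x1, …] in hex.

RES = [0x8a, 0x32, 0xe1, 0xd8, 0x8a, 0x62, 0xd8, 0x32]

  t0: 62 32 e0 d8 c7 87 8a e1
  t1: e0 d8 c7 87 8a e1 62 32
  t2: 32 8a d8 e1 87 62 e1 32
  t3: 8a 32 e1 d8 8a 62 d8 32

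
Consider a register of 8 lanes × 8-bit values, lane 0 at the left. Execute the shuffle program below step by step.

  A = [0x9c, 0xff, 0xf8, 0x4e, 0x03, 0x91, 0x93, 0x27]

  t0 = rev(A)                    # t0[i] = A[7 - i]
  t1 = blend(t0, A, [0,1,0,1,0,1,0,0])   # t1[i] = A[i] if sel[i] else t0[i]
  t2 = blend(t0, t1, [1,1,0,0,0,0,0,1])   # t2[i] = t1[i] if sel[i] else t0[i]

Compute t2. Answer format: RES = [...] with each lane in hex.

RES = [ 0x27  0xff  0x91  0x03  0x4e  0xf8  0xff  0x9c ]

t0 = [0x27, 0x93, 0x91, 0x03, 0x4e, 0xf8, 0xff, 0x9c]
t1 = [0x27, 0xff, 0x91, 0x4e, 0x4e, 0x91, 0xff, 0x9c]
t2 = [0x27, 0xff, 0x91, 0x03, 0x4e, 0xf8, 0xff, 0x9c]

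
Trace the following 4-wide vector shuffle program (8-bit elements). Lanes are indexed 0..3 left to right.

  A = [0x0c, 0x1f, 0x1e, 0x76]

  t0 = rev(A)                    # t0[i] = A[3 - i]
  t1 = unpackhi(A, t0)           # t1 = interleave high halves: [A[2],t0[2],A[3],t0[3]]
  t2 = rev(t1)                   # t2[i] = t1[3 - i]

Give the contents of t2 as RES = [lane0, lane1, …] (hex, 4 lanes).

RES = [ 0x0c  0x76  0x1f  0x1e ]

  t0: 76 1e 1f 0c
  t1: 1e 1f 76 0c
  t2: 0c 76 1f 1e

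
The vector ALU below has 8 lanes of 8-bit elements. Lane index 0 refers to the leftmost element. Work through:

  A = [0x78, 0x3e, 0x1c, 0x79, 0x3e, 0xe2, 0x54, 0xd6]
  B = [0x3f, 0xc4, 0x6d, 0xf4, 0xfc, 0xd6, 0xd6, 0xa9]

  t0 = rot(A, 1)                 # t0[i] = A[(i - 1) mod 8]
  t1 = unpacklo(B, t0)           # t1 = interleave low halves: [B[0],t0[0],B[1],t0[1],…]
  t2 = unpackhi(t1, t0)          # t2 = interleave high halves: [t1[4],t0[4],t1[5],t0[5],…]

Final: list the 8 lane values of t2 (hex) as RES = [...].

t0 = [0xd6, 0x78, 0x3e, 0x1c, 0x79, 0x3e, 0xe2, 0x54]
t1 = [0x3f, 0xd6, 0xc4, 0x78, 0x6d, 0x3e, 0xf4, 0x1c]
t2 = [0x6d, 0x79, 0x3e, 0x3e, 0xf4, 0xe2, 0x1c, 0x54]

RES = [0x6d, 0x79, 0x3e, 0x3e, 0xf4, 0xe2, 0x1c, 0x54]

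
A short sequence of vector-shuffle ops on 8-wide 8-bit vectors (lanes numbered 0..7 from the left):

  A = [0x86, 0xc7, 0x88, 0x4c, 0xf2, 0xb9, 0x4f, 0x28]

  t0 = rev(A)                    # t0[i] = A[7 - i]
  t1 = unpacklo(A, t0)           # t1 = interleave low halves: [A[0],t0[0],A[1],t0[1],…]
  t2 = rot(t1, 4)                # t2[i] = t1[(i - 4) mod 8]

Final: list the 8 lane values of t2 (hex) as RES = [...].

RES = [0x88, 0xb9, 0x4c, 0xf2, 0x86, 0x28, 0xc7, 0x4f]

→ t0 |28|4f|b9|f2|4c|88|c7|86|
→ t1 |86|28|c7|4f|88|b9|4c|f2|
→ t2 |88|b9|4c|f2|86|28|c7|4f|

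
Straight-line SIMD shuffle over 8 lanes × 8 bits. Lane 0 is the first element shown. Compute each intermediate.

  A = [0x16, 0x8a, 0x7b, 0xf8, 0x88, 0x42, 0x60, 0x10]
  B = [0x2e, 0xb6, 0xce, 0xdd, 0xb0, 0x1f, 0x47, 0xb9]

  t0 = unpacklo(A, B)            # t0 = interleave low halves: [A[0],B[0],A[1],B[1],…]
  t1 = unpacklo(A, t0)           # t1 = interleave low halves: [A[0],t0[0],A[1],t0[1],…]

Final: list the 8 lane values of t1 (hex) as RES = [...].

RES = [0x16, 0x16, 0x8a, 0x2e, 0x7b, 0x8a, 0xf8, 0xb6]

  t0: 16 2e 8a b6 7b ce f8 dd
  t1: 16 16 8a 2e 7b 8a f8 b6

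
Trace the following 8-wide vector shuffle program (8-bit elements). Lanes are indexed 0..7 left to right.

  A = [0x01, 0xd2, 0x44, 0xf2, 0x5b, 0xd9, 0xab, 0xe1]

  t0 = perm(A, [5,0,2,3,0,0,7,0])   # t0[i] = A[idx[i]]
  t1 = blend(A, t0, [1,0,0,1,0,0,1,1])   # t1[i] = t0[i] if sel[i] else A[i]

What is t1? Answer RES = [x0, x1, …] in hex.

RES = [ 0xd9  0xd2  0x44  0xf2  0x5b  0xd9  0xe1  0x01 ]

t0 = [0xd9, 0x01, 0x44, 0xf2, 0x01, 0x01, 0xe1, 0x01]
t1 = [0xd9, 0xd2, 0x44, 0xf2, 0x5b, 0xd9, 0xe1, 0x01]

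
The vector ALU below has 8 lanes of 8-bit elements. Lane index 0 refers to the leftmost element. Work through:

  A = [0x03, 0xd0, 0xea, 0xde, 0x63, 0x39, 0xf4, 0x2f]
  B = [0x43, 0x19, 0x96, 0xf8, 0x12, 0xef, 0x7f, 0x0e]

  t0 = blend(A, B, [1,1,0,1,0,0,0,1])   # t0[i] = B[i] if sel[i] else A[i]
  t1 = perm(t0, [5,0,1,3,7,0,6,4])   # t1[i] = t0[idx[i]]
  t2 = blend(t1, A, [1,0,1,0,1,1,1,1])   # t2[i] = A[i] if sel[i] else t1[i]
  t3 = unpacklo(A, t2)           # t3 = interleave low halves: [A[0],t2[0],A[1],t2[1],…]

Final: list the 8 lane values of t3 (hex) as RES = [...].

→ t0 |43|19|ea|f8|63|39|f4|0e|
→ t1 |39|43|19|f8|0e|43|f4|63|
→ t2 |03|43|ea|f8|63|39|f4|2f|
→ t3 |03|03|d0|43|ea|ea|de|f8|

RES = [0x03, 0x03, 0xd0, 0x43, 0xea, 0xea, 0xde, 0xf8]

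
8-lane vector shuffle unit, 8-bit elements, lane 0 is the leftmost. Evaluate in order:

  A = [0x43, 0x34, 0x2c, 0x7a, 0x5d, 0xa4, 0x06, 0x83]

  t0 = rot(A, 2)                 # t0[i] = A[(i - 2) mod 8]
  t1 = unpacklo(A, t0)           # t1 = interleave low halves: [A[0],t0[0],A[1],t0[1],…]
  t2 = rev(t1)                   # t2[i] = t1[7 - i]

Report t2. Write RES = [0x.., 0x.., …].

t0 = [0x06, 0x83, 0x43, 0x34, 0x2c, 0x7a, 0x5d, 0xa4]
t1 = [0x43, 0x06, 0x34, 0x83, 0x2c, 0x43, 0x7a, 0x34]
t2 = [0x34, 0x7a, 0x43, 0x2c, 0x83, 0x34, 0x06, 0x43]

RES = [ 0x34  0x7a  0x43  0x2c  0x83  0x34  0x06  0x43 ]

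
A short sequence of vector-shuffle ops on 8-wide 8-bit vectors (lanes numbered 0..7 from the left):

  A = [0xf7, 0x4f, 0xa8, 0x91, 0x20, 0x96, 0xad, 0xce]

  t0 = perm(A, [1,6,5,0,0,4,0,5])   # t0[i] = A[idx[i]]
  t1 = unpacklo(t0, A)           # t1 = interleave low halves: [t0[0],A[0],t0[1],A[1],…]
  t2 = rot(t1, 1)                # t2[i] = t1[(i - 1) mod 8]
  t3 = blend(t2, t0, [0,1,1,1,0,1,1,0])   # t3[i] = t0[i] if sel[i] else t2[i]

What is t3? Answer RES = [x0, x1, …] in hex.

RES = [ 0x91  0xad  0x96  0xf7  0x4f  0x20  0xf7  0xf7 ]

t0 = [0x4f, 0xad, 0x96, 0xf7, 0xf7, 0x20, 0xf7, 0x96]
t1 = [0x4f, 0xf7, 0xad, 0x4f, 0x96, 0xa8, 0xf7, 0x91]
t2 = [0x91, 0x4f, 0xf7, 0xad, 0x4f, 0x96, 0xa8, 0xf7]
t3 = [0x91, 0xad, 0x96, 0xf7, 0x4f, 0x20, 0xf7, 0xf7]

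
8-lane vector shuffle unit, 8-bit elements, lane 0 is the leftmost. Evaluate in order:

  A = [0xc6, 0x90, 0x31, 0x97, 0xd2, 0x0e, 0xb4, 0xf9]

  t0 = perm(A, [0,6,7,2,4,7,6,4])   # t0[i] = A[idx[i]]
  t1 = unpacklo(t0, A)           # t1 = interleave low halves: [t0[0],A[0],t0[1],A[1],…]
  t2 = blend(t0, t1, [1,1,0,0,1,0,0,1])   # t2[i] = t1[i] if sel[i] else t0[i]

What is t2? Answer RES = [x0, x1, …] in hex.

→ t0 |c6|b4|f9|31|d2|f9|b4|d2|
→ t1 |c6|c6|b4|90|f9|31|31|97|
→ t2 |c6|c6|f9|31|f9|f9|b4|97|

RES = [ 0xc6  0xc6  0xf9  0x31  0xf9  0xf9  0xb4  0x97 ]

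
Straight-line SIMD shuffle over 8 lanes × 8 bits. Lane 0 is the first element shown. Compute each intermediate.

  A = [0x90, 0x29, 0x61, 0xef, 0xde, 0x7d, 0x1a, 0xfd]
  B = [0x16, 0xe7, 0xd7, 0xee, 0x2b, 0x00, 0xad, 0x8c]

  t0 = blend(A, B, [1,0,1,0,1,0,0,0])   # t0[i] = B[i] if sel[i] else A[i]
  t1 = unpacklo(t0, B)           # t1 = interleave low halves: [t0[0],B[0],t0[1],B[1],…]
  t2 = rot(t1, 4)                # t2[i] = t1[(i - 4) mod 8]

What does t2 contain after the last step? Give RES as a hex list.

  t0: 16 29 d7 ef 2b 7d 1a fd
  t1: 16 16 29 e7 d7 d7 ef ee
  t2: d7 d7 ef ee 16 16 29 e7

RES = [0xd7, 0xd7, 0xef, 0xee, 0x16, 0x16, 0x29, 0xe7]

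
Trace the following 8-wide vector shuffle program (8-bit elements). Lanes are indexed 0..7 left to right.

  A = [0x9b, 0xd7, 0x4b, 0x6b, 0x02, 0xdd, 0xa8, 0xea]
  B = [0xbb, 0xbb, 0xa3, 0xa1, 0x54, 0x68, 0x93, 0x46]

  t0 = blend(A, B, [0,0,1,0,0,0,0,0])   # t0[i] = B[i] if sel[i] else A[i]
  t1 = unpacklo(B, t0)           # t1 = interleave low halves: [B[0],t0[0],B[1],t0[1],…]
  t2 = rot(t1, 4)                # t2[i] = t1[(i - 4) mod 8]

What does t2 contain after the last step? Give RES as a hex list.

t0 = [0x9b, 0xd7, 0xa3, 0x6b, 0x02, 0xdd, 0xa8, 0xea]
t1 = [0xbb, 0x9b, 0xbb, 0xd7, 0xa3, 0xa3, 0xa1, 0x6b]
t2 = [0xa3, 0xa3, 0xa1, 0x6b, 0xbb, 0x9b, 0xbb, 0xd7]

RES = [0xa3, 0xa3, 0xa1, 0x6b, 0xbb, 0x9b, 0xbb, 0xd7]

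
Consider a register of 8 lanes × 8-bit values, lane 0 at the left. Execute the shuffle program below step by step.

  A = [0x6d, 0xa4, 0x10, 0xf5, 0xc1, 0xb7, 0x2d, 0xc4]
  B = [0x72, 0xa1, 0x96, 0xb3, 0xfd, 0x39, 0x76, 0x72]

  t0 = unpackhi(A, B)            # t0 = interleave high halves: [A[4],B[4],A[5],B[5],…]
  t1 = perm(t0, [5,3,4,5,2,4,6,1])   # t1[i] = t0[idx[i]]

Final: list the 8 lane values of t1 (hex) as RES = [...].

RES = [0x76, 0x39, 0x2d, 0x76, 0xb7, 0x2d, 0xc4, 0xfd]

→ t0 |c1|fd|b7|39|2d|76|c4|72|
→ t1 |76|39|2d|76|b7|2d|c4|fd|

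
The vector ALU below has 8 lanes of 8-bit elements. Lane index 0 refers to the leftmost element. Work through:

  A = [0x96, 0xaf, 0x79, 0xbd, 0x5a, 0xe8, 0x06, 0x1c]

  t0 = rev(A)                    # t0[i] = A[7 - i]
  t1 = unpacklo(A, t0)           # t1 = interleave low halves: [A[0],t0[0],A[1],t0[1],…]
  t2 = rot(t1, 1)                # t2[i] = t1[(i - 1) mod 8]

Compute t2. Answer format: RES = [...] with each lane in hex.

RES = [0x5a, 0x96, 0x1c, 0xaf, 0x06, 0x79, 0xe8, 0xbd]

t0 = [0x1c, 0x06, 0xe8, 0x5a, 0xbd, 0x79, 0xaf, 0x96]
t1 = [0x96, 0x1c, 0xaf, 0x06, 0x79, 0xe8, 0xbd, 0x5a]
t2 = [0x5a, 0x96, 0x1c, 0xaf, 0x06, 0x79, 0xe8, 0xbd]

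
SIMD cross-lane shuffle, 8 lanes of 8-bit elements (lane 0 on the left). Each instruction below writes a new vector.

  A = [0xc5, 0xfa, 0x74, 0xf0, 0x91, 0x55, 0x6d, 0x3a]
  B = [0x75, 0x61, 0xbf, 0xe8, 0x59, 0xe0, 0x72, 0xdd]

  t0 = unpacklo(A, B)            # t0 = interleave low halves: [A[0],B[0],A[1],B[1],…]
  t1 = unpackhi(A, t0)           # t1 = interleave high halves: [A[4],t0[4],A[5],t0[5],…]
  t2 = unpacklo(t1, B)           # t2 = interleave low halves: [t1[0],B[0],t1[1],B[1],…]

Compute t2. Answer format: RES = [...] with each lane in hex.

RES = [ 0x91  0x75  0x74  0x61  0x55  0xbf  0xbf  0xe8 ]

t0 = [0xc5, 0x75, 0xfa, 0x61, 0x74, 0xbf, 0xf0, 0xe8]
t1 = [0x91, 0x74, 0x55, 0xbf, 0x6d, 0xf0, 0x3a, 0xe8]
t2 = [0x91, 0x75, 0x74, 0x61, 0x55, 0xbf, 0xbf, 0xe8]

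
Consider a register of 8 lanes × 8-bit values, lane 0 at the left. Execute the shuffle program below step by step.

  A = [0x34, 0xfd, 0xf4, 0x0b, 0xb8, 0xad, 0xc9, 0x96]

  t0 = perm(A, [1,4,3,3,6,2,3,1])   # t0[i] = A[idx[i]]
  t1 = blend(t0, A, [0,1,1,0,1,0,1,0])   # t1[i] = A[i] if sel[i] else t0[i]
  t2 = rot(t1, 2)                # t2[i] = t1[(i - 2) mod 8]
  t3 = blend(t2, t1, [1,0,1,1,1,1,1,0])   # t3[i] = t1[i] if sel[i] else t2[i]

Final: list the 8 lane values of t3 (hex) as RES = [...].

RES = [ 0xfd  0xfd  0xf4  0x0b  0xb8  0xf4  0xc9  0xf4 ]

t0 = [0xfd, 0xb8, 0x0b, 0x0b, 0xc9, 0xf4, 0x0b, 0xfd]
t1 = [0xfd, 0xfd, 0xf4, 0x0b, 0xb8, 0xf4, 0xc9, 0xfd]
t2 = [0xc9, 0xfd, 0xfd, 0xfd, 0xf4, 0x0b, 0xb8, 0xf4]
t3 = [0xfd, 0xfd, 0xf4, 0x0b, 0xb8, 0xf4, 0xc9, 0xf4]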